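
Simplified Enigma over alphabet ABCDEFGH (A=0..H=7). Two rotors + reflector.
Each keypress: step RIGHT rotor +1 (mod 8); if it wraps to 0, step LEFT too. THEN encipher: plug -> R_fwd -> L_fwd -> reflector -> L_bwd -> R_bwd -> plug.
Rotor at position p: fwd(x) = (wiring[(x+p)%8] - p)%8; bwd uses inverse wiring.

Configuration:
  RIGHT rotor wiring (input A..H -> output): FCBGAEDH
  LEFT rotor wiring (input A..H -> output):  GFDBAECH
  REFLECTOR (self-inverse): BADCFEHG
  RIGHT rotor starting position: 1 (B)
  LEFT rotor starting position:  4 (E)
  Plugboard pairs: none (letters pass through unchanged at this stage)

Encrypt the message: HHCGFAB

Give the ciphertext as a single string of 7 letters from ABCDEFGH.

Char 1 ('H'): step: R->2, L=4; H->plug->H->R->A->L->E->refl->F->L'->H->R'->A->plug->A
Char 2 ('H'): step: R->3, L=4; H->plug->H->R->G->L->H->refl->G->L'->C->R'->F->plug->F
Char 3 ('C'): step: R->4, L=4; C->plug->C->R->H->L->F->refl->E->L'->A->R'->B->plug->B
Char 4 ('G'): step: R->5, L=4; G->plug->G->R->B->L->A->refl->B->L'->F->R'->E->plug->E
Char 5 ('F'): step: R->6, L=4; F->plug->F->R->A->L->E->refl->F->L'->H->R'->C->plug->C
Char 6 ('A'): step: R->7, L=4; A->plug->A->R->A->L->E->refl->F->L'->H->R'->E->plug->E
Char 7 ('B'): step: R->0, L->5 (L advanced); B->plug->B->R->C->L->C->refl->D->L'->H->R'->H->plug->H

Answer: AFBECEH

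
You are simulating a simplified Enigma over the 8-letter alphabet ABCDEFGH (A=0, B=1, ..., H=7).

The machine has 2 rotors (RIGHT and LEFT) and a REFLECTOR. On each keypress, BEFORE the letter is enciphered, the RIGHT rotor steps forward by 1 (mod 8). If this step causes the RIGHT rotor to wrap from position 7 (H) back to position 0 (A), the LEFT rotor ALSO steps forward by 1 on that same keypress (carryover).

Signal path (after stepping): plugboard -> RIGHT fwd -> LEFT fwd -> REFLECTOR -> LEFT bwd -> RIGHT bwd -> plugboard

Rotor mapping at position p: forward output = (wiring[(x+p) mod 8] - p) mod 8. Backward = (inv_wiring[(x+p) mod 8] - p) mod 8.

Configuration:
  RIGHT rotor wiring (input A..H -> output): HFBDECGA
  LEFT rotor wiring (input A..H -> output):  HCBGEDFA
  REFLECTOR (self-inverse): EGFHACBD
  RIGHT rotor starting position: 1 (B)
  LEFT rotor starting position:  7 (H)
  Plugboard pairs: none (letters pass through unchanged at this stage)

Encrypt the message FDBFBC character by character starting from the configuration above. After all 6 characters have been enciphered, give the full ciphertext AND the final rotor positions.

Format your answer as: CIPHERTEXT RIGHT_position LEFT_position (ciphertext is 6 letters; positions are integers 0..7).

Char 1 ('F'): step: R->2, L=7; F->plug->F->R->G->L->E->refl->A->L'->B->R'->B->plug->B
Char 2 ('D'): step: R->3, L=7; D->plug->D->R->D->L->C->refl->F->L'->F->R'->E->plug->E
Char 3 ('B'): step: R->4, L=7; B->plug->B->R->G->L->E->refl->A->L'->B->R'->F->plug->F
Char 4 ('F'): step: R->5, L=7; F->plug->F->R->E->L->H->refl->D->L'->C->R'->D->plug->D
Char 5 ('B'): step: R->6, L=7; B->plug->B->R->C->L->D->refl->H->L'->E->R'->H->plug->H
Char 6 ('C'): step: R->7, L=7; C->plug->C->R->G->L->E->refl->A->L'->B->R'->A->plug->A
Final: ciphertext=BEFDHA, RIGHT=7, LEFT=7

Answer: BEFDHA 7 7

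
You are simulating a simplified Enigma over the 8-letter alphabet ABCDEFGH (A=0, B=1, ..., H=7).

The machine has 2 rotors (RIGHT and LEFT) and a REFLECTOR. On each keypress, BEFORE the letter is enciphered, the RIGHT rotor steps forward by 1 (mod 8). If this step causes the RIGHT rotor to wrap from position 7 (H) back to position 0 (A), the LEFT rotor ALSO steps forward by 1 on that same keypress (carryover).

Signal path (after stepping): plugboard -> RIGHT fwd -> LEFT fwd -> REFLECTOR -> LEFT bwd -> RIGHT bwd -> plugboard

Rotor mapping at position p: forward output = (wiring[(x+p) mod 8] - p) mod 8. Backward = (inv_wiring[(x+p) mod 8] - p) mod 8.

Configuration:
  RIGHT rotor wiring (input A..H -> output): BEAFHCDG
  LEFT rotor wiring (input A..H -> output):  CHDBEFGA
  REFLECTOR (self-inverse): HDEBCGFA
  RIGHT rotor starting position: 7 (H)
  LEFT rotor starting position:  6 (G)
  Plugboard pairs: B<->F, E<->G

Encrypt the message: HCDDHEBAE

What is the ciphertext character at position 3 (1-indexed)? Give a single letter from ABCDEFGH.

Char 1 ('H'): step: R->0, L->7 (L advanced); H->plug->H->R->G->L->G->refl->F->L'->F->R'->D->plug->D
Char 2 ('C'): step: R->1, L=7; C->plug->C->R->E->L->C->refl->E->L'->D->R'->A->plug->A
Char 3 ('D'): step: R->2, L=7; D->plug->D->R->A->L->B->refl->D->L'->B->R'->E->plug->G

G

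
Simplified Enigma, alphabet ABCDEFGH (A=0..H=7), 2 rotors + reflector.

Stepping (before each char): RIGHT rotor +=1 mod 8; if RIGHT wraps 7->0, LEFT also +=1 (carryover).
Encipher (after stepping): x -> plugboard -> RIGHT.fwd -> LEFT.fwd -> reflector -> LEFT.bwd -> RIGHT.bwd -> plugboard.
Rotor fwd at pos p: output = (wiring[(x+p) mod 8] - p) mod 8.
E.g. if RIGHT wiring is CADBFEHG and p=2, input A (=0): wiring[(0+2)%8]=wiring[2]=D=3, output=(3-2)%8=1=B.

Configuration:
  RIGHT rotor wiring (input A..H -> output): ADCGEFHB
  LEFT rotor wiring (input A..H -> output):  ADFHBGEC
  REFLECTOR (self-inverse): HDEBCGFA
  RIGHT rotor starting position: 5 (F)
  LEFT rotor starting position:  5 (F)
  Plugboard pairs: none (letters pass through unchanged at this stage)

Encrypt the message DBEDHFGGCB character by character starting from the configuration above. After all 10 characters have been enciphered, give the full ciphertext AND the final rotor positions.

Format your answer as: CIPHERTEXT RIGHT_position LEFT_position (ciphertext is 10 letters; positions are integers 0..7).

Answer: AFGGCEDBAA 7 6

Derivation:
Char 1 ('D'): step: R->6, L=5; D->plug->D->R->F->L->A->refl->H->L'->B->R'->A->plug->A
Char 2 ('B'): step: R->7, L=5; B->plug->B->R->B->L->H->refl->A->L'->F->R'->F->plug->F
Char 3 ('E'): step: R->0, L->6 (L advanced); E->plug->E->R->E->L->H->refl->A->L'->H->R'->G->plug->G
Char 4 ('D'): step: R->1, L=6; D->plug->D->R->D->L->F->refl->G->L'->A->R'->G->plug->G
Char 5 ('H'): step: R->2, L=6; H->plug->H->R->B->L->E->refl->C->L'->C->R'->C->plug->C
Char 6 ('F'): step: R->3, L=6; F->plug->F->R->F->L->B->refl->D->L'->G->R'->E->plug->E
Char 7 ('G'): step: R->4, L=6; G->plug->G->R->G->L->D->refl->B->L'->F->R'->D->plug->D
Char 8 ('G'): step: R->5, L=6; G->plug->G->R->B->L->E->refl->C->L'->C->R'->B->plug->B
Char 9 ('C'): step: R->6, L=6; C->plug->C->R->C->L->C->refl->E->L'->B->R'->A->plug->A
Char 10 ('B'): step: R->7, L=6; B->plug->B->R->B->L->E->refl->C->L'->C->R'->A->plug->A
Final: ciphertext=AFGGCEDBAA, RIGHT=7, LEFT=6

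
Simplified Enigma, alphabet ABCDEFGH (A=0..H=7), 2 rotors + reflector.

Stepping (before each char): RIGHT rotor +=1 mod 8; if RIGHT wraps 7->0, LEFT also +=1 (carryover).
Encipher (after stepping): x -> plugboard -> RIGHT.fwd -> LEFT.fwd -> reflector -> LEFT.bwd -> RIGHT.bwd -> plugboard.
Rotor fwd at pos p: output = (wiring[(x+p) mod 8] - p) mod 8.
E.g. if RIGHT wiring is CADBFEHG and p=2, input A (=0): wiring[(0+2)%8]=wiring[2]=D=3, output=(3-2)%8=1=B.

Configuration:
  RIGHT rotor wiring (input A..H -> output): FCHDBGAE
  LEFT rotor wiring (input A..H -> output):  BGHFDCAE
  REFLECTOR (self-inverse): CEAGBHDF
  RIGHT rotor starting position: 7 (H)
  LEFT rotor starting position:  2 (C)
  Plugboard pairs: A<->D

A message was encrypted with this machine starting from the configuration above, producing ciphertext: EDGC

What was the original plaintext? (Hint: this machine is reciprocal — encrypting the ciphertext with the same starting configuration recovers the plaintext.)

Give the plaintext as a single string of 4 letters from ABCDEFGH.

Answer: GAFF

Derivation:
Char 1 ('E'): step: R->0, L->3 (L advanced); E->plug->E->R->B->L->A->refl->C->L'->A->R'->G->plug->G
Char 2 ('D'): step: R->1, L=3; D->plug->A->R->B->L->A->refl->C->L'->A->R'->D->plug->A
Char 3 ('G'): step: R->2, L=3; G->plug->G->R->D->L->F->refl->H->L'->C->R'->F->plug->F
Char 4 ('C'): step: R->3, L=3; C->plug->C->R->D->L->F->refl->H->L'->C->R'->F->plug->F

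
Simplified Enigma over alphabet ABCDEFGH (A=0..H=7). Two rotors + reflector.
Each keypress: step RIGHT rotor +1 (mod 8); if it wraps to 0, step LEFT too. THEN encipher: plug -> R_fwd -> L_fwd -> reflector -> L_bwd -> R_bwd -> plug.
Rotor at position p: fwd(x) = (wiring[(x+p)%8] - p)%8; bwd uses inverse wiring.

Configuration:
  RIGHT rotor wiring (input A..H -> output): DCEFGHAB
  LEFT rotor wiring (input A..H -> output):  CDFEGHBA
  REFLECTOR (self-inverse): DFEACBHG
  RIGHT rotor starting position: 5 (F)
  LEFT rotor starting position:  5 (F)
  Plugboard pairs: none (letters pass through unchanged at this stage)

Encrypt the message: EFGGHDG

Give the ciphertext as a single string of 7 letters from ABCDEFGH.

Answer: DCEEECF

Derivation:
Char 1 ('E'): step: R->6, L=5; E->plug->E->R->G->L->H->refl->G->L'->E->R'->D->plug->D
Char 2 ('F'): step: R->7, L=5; F->plug->F->R->H->L->B->refl->F->L'->D->R'->C->plug->C
Char 3 ('G'): step: R->0, L->6 (L advanced); G->plug->G->R->A->L->D->refl->A->L'->G->R'->E->plug->E
Char 4 ('G'): step: R->1, L=6; G->plug->G->R->A->L->D->refl->A->L'->G->R'->E->plug->E
Char 5 ('H'): step: R->2, L=6; H->plug->H->R->A->L->D->refl->A->L'->G->R'->E->plug->E
Char 6 ('D'): step: R->3, L=6; D->plug->D->R->F->L->G->refl->H->L'->E->R'->C->plug->C
Char 7 ('G'): step: R->4, L=6; G->plug->G->R->A->L->D->refl->A->L'->G->R'->F->plug->F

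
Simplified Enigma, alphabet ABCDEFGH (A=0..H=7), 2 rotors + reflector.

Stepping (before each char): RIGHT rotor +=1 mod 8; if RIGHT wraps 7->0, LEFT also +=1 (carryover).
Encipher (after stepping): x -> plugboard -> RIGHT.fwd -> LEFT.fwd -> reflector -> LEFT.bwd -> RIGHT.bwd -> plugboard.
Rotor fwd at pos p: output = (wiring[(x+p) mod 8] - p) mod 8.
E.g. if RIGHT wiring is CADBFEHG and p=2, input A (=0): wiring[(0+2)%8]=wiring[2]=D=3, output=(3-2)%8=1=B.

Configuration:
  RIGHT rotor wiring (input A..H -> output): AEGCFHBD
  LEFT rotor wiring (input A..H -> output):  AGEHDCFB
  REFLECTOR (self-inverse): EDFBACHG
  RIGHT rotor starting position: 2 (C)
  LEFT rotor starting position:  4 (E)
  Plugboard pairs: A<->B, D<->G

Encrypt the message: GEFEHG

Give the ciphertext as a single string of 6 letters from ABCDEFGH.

Answer: CHHHGD

Derivation:
Char 1 ('G'): step: R->3, L=4; G->plug->D->R->G->L->A->refl->E->L'->E->R'->C->plug->C
Char 2 ('E'): step: R->4, L=4; E->plug->E->R->E->L->E->refl->A->L'->G->R'->H->plug->H
Char 3 ('F'): step: R->5, L=4; F->plug->F->R->B->L->G->refl->H->L'->A->R'->H->plug->H
Char 4 ('E'): step: R->6, L=4; E->plug->E->R->A->L->H->refl->G->L'->B->R'->H->plug->H
Char 5 ('H'): step: R->7, L=4; H->plug->H->R->C->L->B->refl->D->L'->H->R'->D->plug->G
Char 6 ('G'): step: R->0, L->5 (L advanced); G->plug->D->R->C->L->E->refl->A->L'->B->R'->G->plug->D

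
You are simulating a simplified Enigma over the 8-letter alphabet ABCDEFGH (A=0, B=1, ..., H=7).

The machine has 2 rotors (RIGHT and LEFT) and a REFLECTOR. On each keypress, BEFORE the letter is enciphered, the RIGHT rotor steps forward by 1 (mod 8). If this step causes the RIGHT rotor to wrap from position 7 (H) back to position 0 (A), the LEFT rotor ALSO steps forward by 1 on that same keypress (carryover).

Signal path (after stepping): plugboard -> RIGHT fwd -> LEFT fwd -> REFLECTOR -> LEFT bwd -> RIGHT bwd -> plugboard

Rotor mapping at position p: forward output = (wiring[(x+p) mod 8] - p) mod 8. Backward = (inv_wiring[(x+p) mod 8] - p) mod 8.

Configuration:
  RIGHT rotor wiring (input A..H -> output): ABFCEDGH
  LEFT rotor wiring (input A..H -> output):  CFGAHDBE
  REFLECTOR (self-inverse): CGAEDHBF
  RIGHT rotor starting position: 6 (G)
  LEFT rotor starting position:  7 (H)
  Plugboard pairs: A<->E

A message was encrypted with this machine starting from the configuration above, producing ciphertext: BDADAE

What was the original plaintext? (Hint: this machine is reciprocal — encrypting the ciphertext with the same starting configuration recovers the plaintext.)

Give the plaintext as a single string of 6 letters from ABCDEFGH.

Answer: DGGABD

Derivation:
Char 1 ('B'): step: R->7, L=7; B->plug->B->R->B->L->D->refl->E->L'->G->R'->D->plug->D
Char 2 ('D'): step: R->0, L->0 (L advanced); D->plug->D->R->C->L->G->refl->B->L'->G->R'->G->plug->G
Char 3 ('A'): step: R->1, L=0; A->plug->E->R->C->L->G->refl->B->L'->G->R'->G->plug->G
Char 4 ('D'): step: R->2, L=0; D->plug->D->R->B->L->F->refl->H->L'->E->R'->E->plug->A
Char 5 ('A'): step: R->3, L=0; A->plug->E->R->E->L->H->refl->F->L'->B->R'->B->plug->B
Char 6 ('E'): step: R->4, L=0; E->plug->A->R->A->L->C->refl->A->L'->D->R'->D->plug->D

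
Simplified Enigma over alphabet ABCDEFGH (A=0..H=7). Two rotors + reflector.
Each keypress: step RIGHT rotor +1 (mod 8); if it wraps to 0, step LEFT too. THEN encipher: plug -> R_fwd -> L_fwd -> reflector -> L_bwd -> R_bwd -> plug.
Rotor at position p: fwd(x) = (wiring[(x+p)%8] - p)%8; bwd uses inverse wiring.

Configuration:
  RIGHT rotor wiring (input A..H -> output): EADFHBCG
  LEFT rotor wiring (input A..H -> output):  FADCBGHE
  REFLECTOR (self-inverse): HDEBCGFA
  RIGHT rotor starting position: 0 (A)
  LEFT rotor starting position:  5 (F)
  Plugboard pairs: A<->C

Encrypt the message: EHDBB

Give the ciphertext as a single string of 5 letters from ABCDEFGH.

Char 1 ('E'): step: R->1, L=5; E->plug->E->R->A->L->B->refl->D->L'->E->R'->C->plug->A
Char 2 ('H'): step: R->2, L=5; H->plug->H->R->G->L->F->refl->G->L'->F->R'->C->plug->A
Char 3 ('D'): step: R->3, L=5; D->plug->D->R->H->L->E->refl->C->L'->B->R'->F->plug->F
Char 4 ('B'): step: R->4, L=5; B->plug->B->R->F->L->G->refl->F->L'->G->R'->C->plug->A
Char 5 ('B'): step: R->5, L=5; B->plug->B->R->F->L->G->refl->F->L'->G->R'->F->plug->F

Answer: AAFAF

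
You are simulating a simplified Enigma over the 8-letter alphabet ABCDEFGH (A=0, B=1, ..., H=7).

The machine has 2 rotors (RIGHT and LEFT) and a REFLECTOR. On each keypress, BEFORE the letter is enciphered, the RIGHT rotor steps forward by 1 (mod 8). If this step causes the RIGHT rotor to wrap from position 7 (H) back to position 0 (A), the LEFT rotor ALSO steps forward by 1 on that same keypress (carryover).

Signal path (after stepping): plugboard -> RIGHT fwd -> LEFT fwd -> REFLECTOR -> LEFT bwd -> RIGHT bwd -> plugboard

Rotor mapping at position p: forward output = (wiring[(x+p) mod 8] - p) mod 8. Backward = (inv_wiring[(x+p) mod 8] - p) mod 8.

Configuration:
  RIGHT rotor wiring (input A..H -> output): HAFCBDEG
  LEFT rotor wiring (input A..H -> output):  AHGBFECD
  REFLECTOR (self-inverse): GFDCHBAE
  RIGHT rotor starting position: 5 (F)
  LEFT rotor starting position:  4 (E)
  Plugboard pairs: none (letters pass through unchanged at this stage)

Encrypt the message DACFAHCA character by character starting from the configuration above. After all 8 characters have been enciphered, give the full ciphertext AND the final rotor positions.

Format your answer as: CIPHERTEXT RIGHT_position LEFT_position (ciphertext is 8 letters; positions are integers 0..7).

Char 1 ('D'): step: R->6, L=4; D->plug->D->R->C->L->G->refl->A->L'->B->R'->C->plug->C
Char 2 ('A'): step: R->7, L=4; A->plug->A->R->H->L->F->refl->B->L'->A->R'->B->plug->B
Char 3 ('C'): step: R->0, L->5 (L advanced); C->plug->C->R->F->L->B->refl->F->L'->B->R'->E->plug->E
Char 4 ('F'): step: R->1, L=5; F->plug->F->R->D->L->D->refl->C->L'->E->R'->B->plug->B
Char 5 ('A'): step: R->2, L=5; A->plug->A->R->D->L->D->refl->C->L'->E->R'->F->plug->F
Char 6 ('H'): step: R->3, L=5; H->plug->H->R->C->L->G->refl->A->L'->H->R'->A->plug->A
Char 7 ('C'): step: R->4, L=5; C->plug->C->R->A->L->H->refl->E->L'->G->R'->H->plug->H
Char 8 ('A'): step: R->5, L=5; A->plug->A->R->G->L->E->refl->H->L'->A->R'->F->plug->F
Final: ciphertext=CBEBFAHF, RIGHT=5, LEFT=5

Answer: CBEBFAHF 5 5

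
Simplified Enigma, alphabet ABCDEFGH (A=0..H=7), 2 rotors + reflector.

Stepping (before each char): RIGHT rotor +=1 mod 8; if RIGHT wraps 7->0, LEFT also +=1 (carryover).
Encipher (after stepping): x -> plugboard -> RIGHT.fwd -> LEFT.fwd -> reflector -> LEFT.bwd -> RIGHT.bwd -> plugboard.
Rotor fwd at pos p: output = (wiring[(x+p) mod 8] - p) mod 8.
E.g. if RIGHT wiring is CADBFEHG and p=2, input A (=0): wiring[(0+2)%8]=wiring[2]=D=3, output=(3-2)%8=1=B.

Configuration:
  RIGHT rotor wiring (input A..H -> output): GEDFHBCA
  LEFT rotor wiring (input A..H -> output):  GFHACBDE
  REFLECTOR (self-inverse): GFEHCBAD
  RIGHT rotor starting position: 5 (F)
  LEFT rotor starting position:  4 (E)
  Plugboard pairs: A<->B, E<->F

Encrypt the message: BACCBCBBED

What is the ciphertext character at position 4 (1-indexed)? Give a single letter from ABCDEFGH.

Char 1 ('B'): step: R->6, L=4; B->plug->A->R->E->L->C->refl->E->L'->H->R'->F->plug->E
Char 2 ('A'): step: R->7, L=4; A->plug->B->R->H->L->E->refl->C->L'->E->R'->D->plug->D
Char 3 ('C'): step: R->0, L->5 (L advanced); C->plug->C->R->D->L->B->refl->F->L'->H->R'->E->plug->F
Char 4 ('C'): step: R->1, L=5; C->plug->C->R->E->L->A->refl->G->L'->B->R'->F->plug->E

E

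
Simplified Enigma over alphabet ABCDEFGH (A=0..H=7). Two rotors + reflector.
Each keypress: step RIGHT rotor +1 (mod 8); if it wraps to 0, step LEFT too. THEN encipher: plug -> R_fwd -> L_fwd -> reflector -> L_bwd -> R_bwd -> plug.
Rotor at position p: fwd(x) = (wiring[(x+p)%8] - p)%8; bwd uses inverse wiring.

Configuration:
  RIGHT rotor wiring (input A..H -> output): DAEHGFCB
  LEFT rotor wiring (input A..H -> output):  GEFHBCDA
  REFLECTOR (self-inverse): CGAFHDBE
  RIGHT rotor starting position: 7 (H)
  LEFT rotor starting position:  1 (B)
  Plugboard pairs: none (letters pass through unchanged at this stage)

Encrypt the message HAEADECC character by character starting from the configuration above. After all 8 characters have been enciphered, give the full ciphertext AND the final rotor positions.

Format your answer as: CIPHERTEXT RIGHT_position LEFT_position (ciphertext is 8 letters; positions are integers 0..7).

Answer: BBGGFFAE 7 2

Derivation:
Char 1 ('H'): step: R->0, L->2 (L advanced); H->plug->H->R->B->L->F->refl->D->L'->A->R'->B->plug->B
Char 2 ('A'): step: R->1, L=2; A->plug->A->R->H->L->C->refl->A->L'->D->R'->B->plug->B
Char 3 ('E'): step: R->2, L=2; E->plug->E->R->A->L->D->refl->F->L'->B->R'->G->plug->G
Char 4 ('A'): step: R->3, L=2; A->plug->A->R->E->L->B->refl->G->L'->F->R'->G->plug->G
Char 5 ('D'): step: R->4, L=2; D->plug->D->R->F->L->G->refl->B->L'->E->R'->F->plug->F
Char 6 ('E'): step: R->5, L=2; E->plug->E->R->D->L->A->refl->C->L'->H->R'->F->plug->F
Char 7 ('C'): step: R->6, L=2; C->plug->C->R->F->L->G->refl->B->L'->E->R'->A->plug->A
Char 8 ('C'): step: R->7, L=2; C->plug->C->R->B->L->F->refl->D->L'->A->R'->E->plug->E
Final: ciphertext=BBGGFFAE, RIGHT=7, LEFT=2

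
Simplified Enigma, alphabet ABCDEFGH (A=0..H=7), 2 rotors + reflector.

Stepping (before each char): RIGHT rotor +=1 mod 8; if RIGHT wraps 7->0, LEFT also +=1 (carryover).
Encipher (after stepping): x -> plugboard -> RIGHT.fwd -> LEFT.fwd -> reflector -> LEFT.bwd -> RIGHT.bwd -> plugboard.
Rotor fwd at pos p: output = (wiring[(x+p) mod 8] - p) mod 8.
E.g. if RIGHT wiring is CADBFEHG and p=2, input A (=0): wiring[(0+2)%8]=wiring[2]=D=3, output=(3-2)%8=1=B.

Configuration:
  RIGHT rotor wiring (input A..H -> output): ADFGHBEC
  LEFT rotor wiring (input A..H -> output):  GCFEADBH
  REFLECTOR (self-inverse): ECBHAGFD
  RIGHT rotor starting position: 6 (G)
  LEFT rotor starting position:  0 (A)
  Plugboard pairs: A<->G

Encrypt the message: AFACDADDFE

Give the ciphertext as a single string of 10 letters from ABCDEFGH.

Answer: FCCHFBHACD

Derivation:
Char 1 ('A'): step: R->7, L=0; A->plug->G->R->C->L->F->refl->G->L'->A->R'->F->plug->F
Char 2 ('F'): step: R->0, L->1 (L advanced); F->plug->F->R->B->L->E->refl->A->L'->F->R'->C->plug->C
Char 3 ('A'): step: R->1, L=1; A->plug->G->R->B->L->E->refl->A->L'->F->R'->C->plug->C
Char 4 ('C'): step: R->2, L=1; C->plug->C->R->F->L->A->refl->E->L'->B->R'->H->plug->H
Char 5 ('D'): step: R->3, L=1; D->plug->D->R->B->L->E->refl->A->L'->F->R'->F->plug->F
Char 6 ('A'): step: R->4, L=1; A->plug->G->R->B->L->E->refl->A->L'->F->R'->B->plug->B
Char 7 ('D'): step: R->5, L=1; D->plug->D->R->D->L->H->refl->D->L'->C->R'->H->plug->H
Char 8 ('D'): step: R->6, L=1; D->plug->D->R->F->L->A->refl->E->L'->B->R'->G->plug->A
Char 9 ('F'): step: R->7, L=1; F->plug->F->R->A->L->B->refl->C->L'->E->R'->C->plug->C
Char 10 ('E'): step: R->0, L->2 (L advanced); E->plug->E->R->H->L->A->refl->E->L'->G->R'->D->plug->D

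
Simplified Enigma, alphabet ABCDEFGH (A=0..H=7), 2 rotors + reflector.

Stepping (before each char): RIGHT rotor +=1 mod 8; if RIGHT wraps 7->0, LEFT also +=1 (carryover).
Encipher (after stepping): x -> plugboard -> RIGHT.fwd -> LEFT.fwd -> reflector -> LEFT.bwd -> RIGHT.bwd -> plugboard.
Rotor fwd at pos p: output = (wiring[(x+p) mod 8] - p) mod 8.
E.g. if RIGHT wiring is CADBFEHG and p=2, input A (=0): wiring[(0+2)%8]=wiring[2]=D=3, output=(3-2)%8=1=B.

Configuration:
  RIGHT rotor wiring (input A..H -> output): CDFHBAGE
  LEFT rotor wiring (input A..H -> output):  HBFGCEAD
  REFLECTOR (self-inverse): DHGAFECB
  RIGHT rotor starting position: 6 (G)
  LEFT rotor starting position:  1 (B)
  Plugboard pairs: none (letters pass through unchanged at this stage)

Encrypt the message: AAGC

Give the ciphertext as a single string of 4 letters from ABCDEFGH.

Char 1 ('A'): step: R->7, L=1; A->plug->A->R->F->L->H->refl->B->L'->D->R'->B->plug->B
Char 2 ('A'): step: R->0, L->2 (L advanced); A->plug->A->R->C->L->A->refl->D->L'->A->R'->F->plug->F
Char 3 ('G'): step: R->1, L=2; G->plug->G->R->D->L->C->refl->G->L'->E->R'->B->plug->B
Char 4 ('C'): step: R->2, L=2; C->plug->C->R->H->L->H->refl->B->L'->F->R'->B->plug->B

Answer: BFBB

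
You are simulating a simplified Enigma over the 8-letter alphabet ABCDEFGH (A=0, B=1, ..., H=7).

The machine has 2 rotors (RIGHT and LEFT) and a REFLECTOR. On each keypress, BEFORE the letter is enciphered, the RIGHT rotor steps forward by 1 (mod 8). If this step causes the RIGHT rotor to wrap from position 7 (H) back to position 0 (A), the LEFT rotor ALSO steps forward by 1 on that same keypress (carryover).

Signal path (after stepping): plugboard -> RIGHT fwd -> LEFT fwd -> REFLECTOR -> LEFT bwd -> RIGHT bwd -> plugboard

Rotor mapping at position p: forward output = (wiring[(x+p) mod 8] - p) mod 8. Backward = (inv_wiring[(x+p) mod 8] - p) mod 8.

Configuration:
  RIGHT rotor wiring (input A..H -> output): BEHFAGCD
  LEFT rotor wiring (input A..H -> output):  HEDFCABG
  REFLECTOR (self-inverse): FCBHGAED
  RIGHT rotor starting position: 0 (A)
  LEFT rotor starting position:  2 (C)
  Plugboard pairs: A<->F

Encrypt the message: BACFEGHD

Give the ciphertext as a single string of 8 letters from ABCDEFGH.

Char 1 ('B'): step: R->1, L=2; B->plug->B->R->G->L->F->refl->A->L'->C->R'->G->plug->G
Char 2 ('A'): step: R->2, L=2; A->plug->F->R->B->L->D->refl->H->L'->E->R'->D->plug->D
Char 3 ('C'): step: R->3, L=2; C->plug->C->R->D->L->G->refl->E->L'->F->R'->B->plug->B
Char 4 ('F'): step: R->4, L=2; F->plug->A->R->E->L->H->refl->D->L'->B->R'->H->plug->H
Char 5 ('E'): step: R->5, L=2; E->plug->E->R->H->L->C->refl->B->L'->A->R'->G->plug->G
Char 6 ('G'): step: R->6, L=2; G->plug->G->R->C->L->A->refl->F->L'->G->R'->D->plug->D
Char 7 ('H'): step: R->7, L=2; H->plug->H->R->D->L->G->refl->E->L'->F->R'->C->plug->C
Char 8 ('D'): step: R->0, L->3 (L advanced); D->plug->D->R->F->L->E->refl->G->L'->D->R'->H->plug->H

Answer: GDBHGDCH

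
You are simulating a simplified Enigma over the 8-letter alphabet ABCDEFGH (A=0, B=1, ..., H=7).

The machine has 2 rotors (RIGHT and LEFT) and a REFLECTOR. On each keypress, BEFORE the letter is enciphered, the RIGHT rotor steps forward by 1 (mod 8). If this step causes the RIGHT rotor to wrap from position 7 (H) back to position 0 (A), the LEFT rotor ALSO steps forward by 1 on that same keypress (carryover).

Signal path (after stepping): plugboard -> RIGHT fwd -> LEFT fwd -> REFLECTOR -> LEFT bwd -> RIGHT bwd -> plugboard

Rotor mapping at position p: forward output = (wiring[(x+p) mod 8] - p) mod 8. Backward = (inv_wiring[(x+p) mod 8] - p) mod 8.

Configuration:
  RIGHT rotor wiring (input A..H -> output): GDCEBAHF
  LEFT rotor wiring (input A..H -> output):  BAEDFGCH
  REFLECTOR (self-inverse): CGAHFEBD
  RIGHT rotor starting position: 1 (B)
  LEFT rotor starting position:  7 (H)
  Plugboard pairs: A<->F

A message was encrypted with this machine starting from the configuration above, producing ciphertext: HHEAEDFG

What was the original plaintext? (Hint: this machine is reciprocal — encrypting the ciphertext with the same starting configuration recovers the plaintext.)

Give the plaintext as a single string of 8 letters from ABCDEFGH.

Answer: FBFBGCEF

Derivation:
Char 1 ('H'): step: R->2, L=7; H->plug->H->R->B->L->C->refl->A->L'->A->R'->A->plug->F
Char 2 ('H'): step: R->3, L=7; H->plug->H->R->H->L->D->refl->H->L'->G->R'->B->plug->B
Char 3 ('E'): step: R->4, L=7; E->plug->E->R->C->L->B->refl->G->L'->F->R'->A->plug->F
Char 4 ('A'): step: R->5, L=7; A->plug->F->R->F->L->G->refl->B->L'->C->R'->B->plug->B
Char 5 ('E'): step: R->6, L=7; E->plug->E->R->E->L->E->refl->F->L'->D->R'->G->plug->G
Char 6 ('D'): step: R->7, L=7; D->plug->D->R->D->L->F->refl->E->L'->E->R'->C->plug->C
Char 7 ('F'): step: R->0, L->0 (L advanced); F->plug->A->R->G->L->C->refl->A->L'->B->R'->E->plug->E
Char 8 ('G'): step: R->1, L=0; G->plug->G->R->E->L->F->refl->E->L'->C->R'->A->plug->F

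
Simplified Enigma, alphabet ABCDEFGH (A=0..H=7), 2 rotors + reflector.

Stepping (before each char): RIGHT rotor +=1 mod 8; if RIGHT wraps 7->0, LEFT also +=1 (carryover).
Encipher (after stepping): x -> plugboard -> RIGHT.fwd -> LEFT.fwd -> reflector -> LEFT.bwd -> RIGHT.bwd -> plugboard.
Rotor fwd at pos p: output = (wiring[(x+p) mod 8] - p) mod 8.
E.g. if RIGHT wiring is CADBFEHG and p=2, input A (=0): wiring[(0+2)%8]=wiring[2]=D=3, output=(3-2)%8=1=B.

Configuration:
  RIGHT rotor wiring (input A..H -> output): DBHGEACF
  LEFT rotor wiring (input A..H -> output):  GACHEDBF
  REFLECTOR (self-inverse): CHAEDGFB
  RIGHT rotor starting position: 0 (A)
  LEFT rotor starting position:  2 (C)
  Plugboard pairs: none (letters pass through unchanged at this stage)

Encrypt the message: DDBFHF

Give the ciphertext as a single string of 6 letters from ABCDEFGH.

Answer: GADCGH

Derivation:
Char 1 ('D'): step: R->1, L=2; D->plug->D->R->D->L->B->refl->H->L'->E->R'->G->plug->G
Char 2 ('D'): step: R->2, L=2; D->plug->D->R->G->L->E->refl->D->L'->F->R'->A->plug->A
Char 3 ('B'): step: R->3, L=2; B->plug->B->R->B->L->F->refl->G->L'->H->R'->D->plug->D
Char 4 ('F'): step: R->4, L=2; F->plug->F->R->F->L->D->refl->E->L'->G->R'->C->plug->C
Char 5 ('H'): step: R->5, L=2; H->plug->H->R->H->L->G->refl->F->L'->B->R'->G->plug->G
Char 6 ('F'): step: R->6, L=2; F->plug->F->R->A->L->A->refl->C->L'->C->R'->H->plug->H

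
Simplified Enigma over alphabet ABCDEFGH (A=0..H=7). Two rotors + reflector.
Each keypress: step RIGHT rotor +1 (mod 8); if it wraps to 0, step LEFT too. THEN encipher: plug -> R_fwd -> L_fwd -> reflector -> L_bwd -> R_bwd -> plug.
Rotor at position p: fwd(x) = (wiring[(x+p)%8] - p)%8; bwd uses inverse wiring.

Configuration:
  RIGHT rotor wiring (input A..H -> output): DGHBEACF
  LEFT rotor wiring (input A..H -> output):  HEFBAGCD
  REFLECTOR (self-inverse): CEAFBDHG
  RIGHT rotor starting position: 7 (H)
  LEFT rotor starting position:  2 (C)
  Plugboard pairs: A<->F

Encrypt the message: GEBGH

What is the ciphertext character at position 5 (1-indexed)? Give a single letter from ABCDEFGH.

Char 1 ('G'): step: R->0, L->3 (L advanced); G->plug->G->R->C->L->D->refl->F->L'->B->R'->D->plug->D
Char 2 ('E'): step: R->1, L=3; E->plug->E->R->H->L->C->refl->A->L'->E->R'->G->plug->G
Char 3 ('B'): step: R->2, L=3; B->plug->B->R->H->L->C->refl->A->L'->E->R'->H->plug->H
Char 4 ('G'): step: R->3, L=3; G->plug->G->R->D->L->H->refl->G->L'->A->R'->F->plug->A
Char 5 ('H'): step: R->4, L=3; H->plug->H->R->F->L->E->refl->B->L'->G->R'->C->plug->C

C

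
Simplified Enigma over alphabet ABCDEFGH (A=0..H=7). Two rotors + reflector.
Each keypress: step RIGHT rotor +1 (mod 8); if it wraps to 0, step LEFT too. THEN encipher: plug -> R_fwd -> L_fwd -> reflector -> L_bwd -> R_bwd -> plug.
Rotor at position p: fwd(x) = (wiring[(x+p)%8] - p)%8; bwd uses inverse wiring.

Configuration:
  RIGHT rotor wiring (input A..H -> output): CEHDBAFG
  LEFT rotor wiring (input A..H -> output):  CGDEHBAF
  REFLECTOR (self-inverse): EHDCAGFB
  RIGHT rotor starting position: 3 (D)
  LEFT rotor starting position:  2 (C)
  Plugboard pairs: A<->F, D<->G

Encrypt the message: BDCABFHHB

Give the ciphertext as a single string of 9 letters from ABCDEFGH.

Answer: GEHEHCEBE

Derivation:
Char 1 ('B'): step: R->4, L=2; B->plug->B->R->E->L->G->refl->F->L'->C->R'->D->plug->G
Char 2 ('D'): step: R->5, L=2; D->plug->G->R->G->L->A->refl->E->L'->H->R'->E->plug->E
Char 3 ('C'): step: R->6, L=2; C->plug->C->R->E->L->G->refl->F->L'->C->R'->H->plug->H
Char 4 ('A'): step: R->7, L=2; A->plug->F->R->C->L->F->refl->G->L'->E->R'->E->plug->E
Char 5 ('B'): step: R->0, L->3 (L advanced); B->plug->B->R->E->L->C->refl->D->L'->G->R'->H->plug->H
Char 6 ('F'): step: R->1, L=3; F->plug->A->R->D->L->F->refl->G->L'->C->R'->C->plug->C
Char 7 ('H'): step: R->2, L=3; H->plug->H->R->C->L->G->refl->F->L'->D->R'->E->plug->E
Char 8 ('H'): step: R->3, L=3; H->plug->H->R->E->L->C->refl->D->L'->G->R'->B->plug->B
Char 9 ('B'): step: R->4, L=3; B->plug->B->R->E->L->C->refl->D->L'->G->R'->E->plug->E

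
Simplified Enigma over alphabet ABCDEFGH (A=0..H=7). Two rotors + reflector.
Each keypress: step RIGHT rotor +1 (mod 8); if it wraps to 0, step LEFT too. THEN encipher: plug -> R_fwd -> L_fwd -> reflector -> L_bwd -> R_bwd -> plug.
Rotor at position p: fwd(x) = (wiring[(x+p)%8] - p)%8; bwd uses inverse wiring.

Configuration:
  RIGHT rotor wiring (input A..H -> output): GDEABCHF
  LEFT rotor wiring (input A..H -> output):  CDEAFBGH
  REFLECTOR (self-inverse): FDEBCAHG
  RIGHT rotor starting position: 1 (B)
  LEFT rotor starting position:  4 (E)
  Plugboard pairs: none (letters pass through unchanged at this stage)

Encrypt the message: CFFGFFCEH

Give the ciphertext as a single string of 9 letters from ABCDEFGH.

Answer: AGECBBHFB

Derivation:
Char 1 ('C'): step: R->2, L=4; C->plug->C->R->H->L->E->refl->C->L'->C->R'->A->plug->A
Char 2 ('F'): step: R->3, L=4; F->plug->F->R->D->L->D->refl->B->L'->A->R'->G->plug->G
Char 3 ('F'): step: R->4, L=4; F->plug->F->R->H->L->E->refl->C->L'->C->R'->E->plug->E
Char 4 ('G'): step: R->5, L=4; G->plug->G->R->D->L->D->refl->B->L'->A->R'->C->plug->C
Char 5 ('F'): step: R->6, L=4; F->plug->F->R->C->L->C->refl->E->L'->H->R'->B->plug->B
Char 6 ('F'): step: R->7, L=4; F->plug->F->R->C->L->C->refl->E->L'->H->R'->B->plug->B
Char 7 ('C'): step: R->0, L->5 (L advanced); C->plug->C->R->E->L->G->refl->H->L'->F->R'->H->plug->H
Char 8 ('E'): step: R->1, L=5; E->plug->E->R->B->L->B->refl->D->L'->G->R'->F->plug->F
Char 9 ('H'): step: R->2, L=5; H->plug->H->R->B->L->B->refl->D->L'->G->R'->B->plug->B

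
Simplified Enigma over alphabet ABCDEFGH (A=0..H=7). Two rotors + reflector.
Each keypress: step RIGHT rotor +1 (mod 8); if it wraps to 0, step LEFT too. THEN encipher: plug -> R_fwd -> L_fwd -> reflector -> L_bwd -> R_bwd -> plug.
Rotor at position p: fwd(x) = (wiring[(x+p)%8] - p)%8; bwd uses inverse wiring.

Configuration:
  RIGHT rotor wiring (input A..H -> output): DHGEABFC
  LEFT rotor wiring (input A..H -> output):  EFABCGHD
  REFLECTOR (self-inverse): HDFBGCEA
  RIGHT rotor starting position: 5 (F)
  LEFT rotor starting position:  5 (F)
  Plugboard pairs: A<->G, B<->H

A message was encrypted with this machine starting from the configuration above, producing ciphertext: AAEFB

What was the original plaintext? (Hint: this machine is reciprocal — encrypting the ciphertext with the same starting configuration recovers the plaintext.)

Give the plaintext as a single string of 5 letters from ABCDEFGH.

Answer: FBAAF

Derivation:
Char 1 ('A'): step: R->6, L=5; A->plug->G->R->C->L->G->refl->E->L'->G->R'->F->plug->F
Char 2 ('A'): step: R->7, L=5; A->plug->G->R->C->L->G->refl->E->L'->G->R'->H->plug->B
Char 3 ('E'): step: R->0, L->6 (L advanced); E->plug->E->R->A->L->B->refl->D->L'->F->R'->G->plug->A
Char 4 ('F'): step: R->1, L=6; F->plug->F->R->E->L->C->refl->F->L'->B->R'->G->plug->A
Char 5 ('B'): step: R->2, L=6; B->plug->H->R->F->L->D->refl->B->L'->A->R'->F->plug->F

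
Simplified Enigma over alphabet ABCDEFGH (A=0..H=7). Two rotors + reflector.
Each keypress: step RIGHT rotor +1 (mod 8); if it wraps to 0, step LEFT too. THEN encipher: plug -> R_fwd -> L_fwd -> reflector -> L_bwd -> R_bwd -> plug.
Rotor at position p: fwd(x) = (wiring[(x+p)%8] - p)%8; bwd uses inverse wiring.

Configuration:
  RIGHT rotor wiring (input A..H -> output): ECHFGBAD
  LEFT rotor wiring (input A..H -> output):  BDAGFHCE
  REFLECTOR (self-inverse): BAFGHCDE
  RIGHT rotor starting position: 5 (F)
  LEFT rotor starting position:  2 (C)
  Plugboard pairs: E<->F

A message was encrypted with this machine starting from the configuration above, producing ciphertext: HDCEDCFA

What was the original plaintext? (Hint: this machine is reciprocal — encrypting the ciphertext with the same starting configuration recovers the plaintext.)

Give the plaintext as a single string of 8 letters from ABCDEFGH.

Char 1 ('H'): step: R->6, L=2; H->plug->H->R->D->L->F->refl->C->L'->F->R'->B->plug->B
Char 2 ('D'): step: R->7, L=2; D->plug->D->R->A->L->G->refl->D->L'->C->R'->G->plug->G
Char 3 ('C'): step: R->0, L->3 (L advanced); C->plug->C->R->H->L->F->refl->C->L'->B->R'->F->plug->E
Char 4 ('E'): step: R->1, L=3; E->plug->F->R->H->L->F->refl->C->L'->B->R'->A->plug->A
Char 5 ('D'): step: R->2, L=3; D->plug->D->R->H->L->F->refl->C->L'->B->R'->F->plug->E
Char 6 ('C'): step: R->3, L=3; C->plug->C->R->G->L->A->refl->B->L'->E->R'->H->plug->H
Char 7 ('F'): step: R->4, L=3; F->plug->E->R->A->L->D->refl->G->L'->F->R'->B->plug->B
Char 8 ('A'): step: R->5, L=3; A->plug->A->R->E->L->B->refl->A->L'->G->R'->C->plug->C

Answer: BGEAEHBC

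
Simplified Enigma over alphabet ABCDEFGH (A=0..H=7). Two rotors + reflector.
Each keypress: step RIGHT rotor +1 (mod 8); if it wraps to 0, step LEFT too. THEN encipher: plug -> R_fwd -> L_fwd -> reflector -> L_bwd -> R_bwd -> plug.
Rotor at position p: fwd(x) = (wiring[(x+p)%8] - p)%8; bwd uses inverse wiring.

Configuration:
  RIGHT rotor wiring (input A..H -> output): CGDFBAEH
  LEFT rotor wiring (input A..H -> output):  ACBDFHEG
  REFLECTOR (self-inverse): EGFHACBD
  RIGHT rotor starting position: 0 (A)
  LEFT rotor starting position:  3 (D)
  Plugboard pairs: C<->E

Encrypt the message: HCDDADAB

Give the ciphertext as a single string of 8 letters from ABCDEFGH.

Char 1 ('H'): step: R->1, L=3; H->plug->H->R->B->L->C->refl->F->L'->F->R'->A->plug->A
Char 2 ('C'): step: R->2, L=3; C->plug->E->R->C->L->E->refl->A->L'->A->R'->G->plug->G
Char 3 ('D'): step: R->3, L=3; D->plug->D->R->B->L->C->refl->F->L'->F->R'->C->plug->E
Char 4 ('D'): step: R->4, L=3; D->plug->D->R->D->L->B->refl->G->L'->H->R'->G->plug->G
Char 5 ('A'): step: R->5, L=3; A->plug->A->R->D->L->B->refl->G->L'->H->R'->B->plug->B
Char 6 ('D'): step: R->6, L=3; D->plug->D->R->A->L->A->refl->E->L'->C->R'->H->plug->H
Char 7 ('A'): step: R->7, L=3; A->plug->A->R->A->L->A->refl->E->L'->C->R'->F->plug->F
Char 8 ('B'): step: R->0, L->4 (L advanced); B->plug->B->R->G->L->F->refl->C->L'->D->R'->C->plug->E

Answer: AGEGBHFE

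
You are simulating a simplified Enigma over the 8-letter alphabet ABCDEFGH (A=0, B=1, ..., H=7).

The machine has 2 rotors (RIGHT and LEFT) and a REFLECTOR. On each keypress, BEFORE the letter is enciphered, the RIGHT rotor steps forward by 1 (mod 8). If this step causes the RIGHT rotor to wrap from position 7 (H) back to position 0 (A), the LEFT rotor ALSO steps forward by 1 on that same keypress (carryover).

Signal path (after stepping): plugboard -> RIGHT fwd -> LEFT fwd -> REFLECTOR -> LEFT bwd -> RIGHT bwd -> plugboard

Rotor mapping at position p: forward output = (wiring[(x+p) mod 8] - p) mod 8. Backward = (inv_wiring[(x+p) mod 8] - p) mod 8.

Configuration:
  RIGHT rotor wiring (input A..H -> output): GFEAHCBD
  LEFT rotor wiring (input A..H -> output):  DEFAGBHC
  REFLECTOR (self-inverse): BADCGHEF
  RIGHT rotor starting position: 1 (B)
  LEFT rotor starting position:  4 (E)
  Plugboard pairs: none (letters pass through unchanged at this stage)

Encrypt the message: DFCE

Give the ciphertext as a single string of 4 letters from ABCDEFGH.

Answer: ACBH

Derivation:
Char 1 ('D'): step: R->2, L=4; D->plug->D->R->A->L->C->refl->D->L'->C->R'->A->plug->A
Char 2 ('F'): step: R->3, L=4; F->plug->F->R->D->L->G->refl->E->L'->H->R'->C->plug->C
Char 3 ('C'): step: R->4, L=4; C->plug->C->R->F->L->A->refl->B->L'->G->R'->B->plug->B
Char 4 ('E'): step: R->5, L=4; E->plug->E->R->A->L->C->refl->D->L'->C->R'->H->plug->H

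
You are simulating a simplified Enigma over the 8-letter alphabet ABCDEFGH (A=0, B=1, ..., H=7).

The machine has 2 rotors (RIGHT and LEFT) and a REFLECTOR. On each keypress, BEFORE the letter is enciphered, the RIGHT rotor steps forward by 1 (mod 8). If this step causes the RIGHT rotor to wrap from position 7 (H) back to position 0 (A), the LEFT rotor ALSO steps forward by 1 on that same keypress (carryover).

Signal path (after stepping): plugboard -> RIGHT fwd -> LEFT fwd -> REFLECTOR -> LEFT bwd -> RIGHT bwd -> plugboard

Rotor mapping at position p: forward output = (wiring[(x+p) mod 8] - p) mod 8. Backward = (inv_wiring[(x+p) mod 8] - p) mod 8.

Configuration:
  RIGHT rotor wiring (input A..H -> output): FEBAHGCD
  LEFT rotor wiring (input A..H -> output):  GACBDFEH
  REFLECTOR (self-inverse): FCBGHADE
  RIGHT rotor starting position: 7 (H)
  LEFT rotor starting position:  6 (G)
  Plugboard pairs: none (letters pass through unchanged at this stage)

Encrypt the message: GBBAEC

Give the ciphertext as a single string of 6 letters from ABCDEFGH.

Answer: BCGGGG

Derivation:
Char 1 ('G'): step: R->0, L->7 (L advanced); G->plug->G->R->C->L->B->refl->C->L'->E->R'->B->plug->B
Char 2 ('B'): step: R->1, L=7; B->plug->B->R->A->L->A->refl->F->L'->H->R'->C->plug->C
Char 3 ('B'): step: R->2, L=7; B->plug->B->R->G->L->G->refl->D->L'->D->R'->G->plug->G
Char 4 ('A'): step: R->3, L=7; A->plug->A->R->F->L->E->refl->H->L'->B->R'->G->plug->G
Char 5 ('E'): step: R->4, L=7; E->plug->E->R->B->L->H->refl->E->L'->F->R'->G->plug->G
Char 6 ('C'): step: R->5, L=7; C->plug->C->R->G->L->G->refl->D->L'->D->R'->G->plug->G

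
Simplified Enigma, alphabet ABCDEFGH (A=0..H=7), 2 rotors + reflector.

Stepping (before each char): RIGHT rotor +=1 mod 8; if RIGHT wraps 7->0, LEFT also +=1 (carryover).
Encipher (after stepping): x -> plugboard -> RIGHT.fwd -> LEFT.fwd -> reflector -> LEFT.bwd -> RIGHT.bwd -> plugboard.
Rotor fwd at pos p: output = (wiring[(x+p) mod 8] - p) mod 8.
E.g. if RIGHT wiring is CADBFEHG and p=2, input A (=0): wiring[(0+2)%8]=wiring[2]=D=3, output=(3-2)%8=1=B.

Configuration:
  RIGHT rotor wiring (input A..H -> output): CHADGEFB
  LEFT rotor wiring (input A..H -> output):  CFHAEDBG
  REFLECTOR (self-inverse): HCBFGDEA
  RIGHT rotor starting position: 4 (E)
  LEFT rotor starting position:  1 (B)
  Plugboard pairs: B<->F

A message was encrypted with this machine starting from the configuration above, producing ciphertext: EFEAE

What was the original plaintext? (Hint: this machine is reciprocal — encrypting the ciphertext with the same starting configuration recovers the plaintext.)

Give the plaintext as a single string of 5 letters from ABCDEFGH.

Answer: DHBDC

Derivation:
Char 1 ('E'): step: R->5, L=1; E->plug->E->R->C->L->H->refl->A->L'->F->R'->D->plug->D
Char 2 ('F'): step: R->6, L=1; F->plug->B->R->D->L->D->refl->F->L'->G->R'->H->plug->H
Char 3 ('E'): step: R->7, L=1; E->plug->E->R->E->L->C->refl->B->L'->H->R'->F->plug->B
Char 4 ('A'): step: R->0, L->2 (L advanced); A->plug->A->R->C->L->C->refl->B->L'->D->R'->D->plug->D
Char 5 ('E'): step: R->1, L=2; E->plug->E->R->D->L->B->refl->C->L'->C->R'->C->plug->C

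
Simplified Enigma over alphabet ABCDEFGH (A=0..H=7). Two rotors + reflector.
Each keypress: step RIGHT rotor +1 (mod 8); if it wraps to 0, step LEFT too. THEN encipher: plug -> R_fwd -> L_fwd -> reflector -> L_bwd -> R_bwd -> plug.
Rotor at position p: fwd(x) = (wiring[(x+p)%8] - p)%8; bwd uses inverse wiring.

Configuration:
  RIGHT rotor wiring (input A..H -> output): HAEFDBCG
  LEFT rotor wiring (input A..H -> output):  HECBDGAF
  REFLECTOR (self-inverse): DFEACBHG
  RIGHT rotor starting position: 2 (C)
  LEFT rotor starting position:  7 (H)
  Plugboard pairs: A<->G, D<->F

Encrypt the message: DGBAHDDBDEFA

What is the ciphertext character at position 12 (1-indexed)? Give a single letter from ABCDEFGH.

Char 1 ('D'): step: R->3, L=7; D->plug->F->R->E->L->C->refl->E->L'->F->R'->G->plug->A
Char 2 ('G'): step: R->4, L=7; G->plug->A->R->H->L->B->refl->F->L'->C->R'->D->plug->F
Char 3 ('B'): step: R->5, L=7; B->plug->B->R->F->L->E->refl->C->L'->E->R'->A->plug->G
Char 4 ('A'): step: R->6, L=7; A->plug->G->R->F->L->E->refl->C->L'->E->R'->A->plug->G
Char 5 ('H'): step: R->7, L=7; H->plug->H->R->D->L->D->refl->A->L'->B->R'->C->plug->C
Char 6 ('D'): step: R->0, L->0 (L advanced); D->plug->F->R->B->L->E->refl->C->L'->C->R'->G->plug->A
Char 7 ('D'): step: R->1, L=0; D->plug->F->R->B->L->E->refl->C->L'->C->R'->D->plug->F
Char 8 ('B'): step: R->2, L=0; B->plug->B->R->D->L->B->refl->F->L'->H->R'->D->plug->F
Char 9 ('D'): step: R->3, L=0; D->plug->F->R->E->L->D->refl->A->L'->G->R'->C->plug->C
Char 10 ('E'): step: R->4, L=0; E->plug->E->R->D->L->B->refl->F->L'->H->R'->A->plug->G
Char 11 ('F'): step: R->5, L=0; F->plug->D->R->C->L->C->refl->E->L'->B->R'->C->plug->C
Char 12 ('A'): step: R->6, L=0; A->plug->G->R->F->L->G->refl->H->L'->A->R'->B->plug->B

B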